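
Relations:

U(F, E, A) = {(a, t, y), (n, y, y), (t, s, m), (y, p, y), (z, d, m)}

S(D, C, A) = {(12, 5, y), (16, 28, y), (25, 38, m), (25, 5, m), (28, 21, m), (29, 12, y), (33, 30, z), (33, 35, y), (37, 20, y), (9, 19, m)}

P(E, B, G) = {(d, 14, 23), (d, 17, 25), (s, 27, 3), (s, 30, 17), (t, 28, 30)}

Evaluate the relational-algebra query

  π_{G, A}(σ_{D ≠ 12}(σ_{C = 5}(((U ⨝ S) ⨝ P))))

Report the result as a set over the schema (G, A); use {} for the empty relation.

{(17, m), (23, m), (25, m), (3, m)}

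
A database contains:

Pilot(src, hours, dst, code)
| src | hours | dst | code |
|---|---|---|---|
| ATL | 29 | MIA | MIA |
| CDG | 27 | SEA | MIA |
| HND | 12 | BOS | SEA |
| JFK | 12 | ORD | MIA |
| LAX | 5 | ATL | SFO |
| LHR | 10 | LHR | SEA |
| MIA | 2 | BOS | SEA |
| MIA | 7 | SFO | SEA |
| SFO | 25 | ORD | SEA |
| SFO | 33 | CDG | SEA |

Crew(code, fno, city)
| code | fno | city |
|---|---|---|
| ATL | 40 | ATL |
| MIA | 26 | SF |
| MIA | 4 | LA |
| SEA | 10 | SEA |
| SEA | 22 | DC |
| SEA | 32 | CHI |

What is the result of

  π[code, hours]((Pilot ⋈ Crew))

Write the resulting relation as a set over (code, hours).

Joining Pilot and Crew on code yields {(ATL, 29, MIA, MIA, 26, SF), (ATL, 29, MIA, MIA, 4, LA), (CDG, 27, SEA, MIA, 26, SF), (CDG, 27, SEA, MIA, 4, LA), (HND, 12, BOS, SEA, 10, SEA), (HND, 12, BOS, SEA, 22, DC), (HND, 12, BOS, SEA, 32, CHI), (JFK, 12, ORD, MIA, 26, SF), (JFK, 12, ORD, MIA, 4, LA), (LHR, 10, LHR, SEA, 10, SEA), (LHR, 10, LHR, SEA, 22, DC), (LHR, 10, LHR, SEA, 32, CHI), (MIA, 2, BOS, SEA, 10, SEA), (MIA, 2, BOS, SEA, 22, DC), (MIA, 2, BOS, SEA, 32, CHI), (MIA, 7, SFO, SEA, 10, SEA), (MIA, 7, SFO, SEA, 22, DC), (MIA, 7, SFO, SEA, 32, CHI), (SFO, 25, ORD, SEA, 10, SEA), (SFO, 25, ORD, SEA, 22, DC), (SFO, 25, ORD, SEA, 32, CHI), (SFO, 33, CDG, SEA, 10, SEA), (SFO, 33, CDG, SEA, 22, DC), (SFO, 33, CDG, SEA, 32, CHI)}.
Keep only column(s) code, hours (15 duplicate(s) eliminated): {(MIA, 12), (MIA, 27), (MIA, 29), (SEA, 10), (SEA, 12), (SEA, 2), (SEA, 25), (SEA, 33), (SEA, 7)}

{(MIA, 12), (MIA, 27), (MIA, 29), (SEA, 10), (SEA, 12), (SEA, 2), (SEA, 25), (SEA, 33), (SEA, 7)}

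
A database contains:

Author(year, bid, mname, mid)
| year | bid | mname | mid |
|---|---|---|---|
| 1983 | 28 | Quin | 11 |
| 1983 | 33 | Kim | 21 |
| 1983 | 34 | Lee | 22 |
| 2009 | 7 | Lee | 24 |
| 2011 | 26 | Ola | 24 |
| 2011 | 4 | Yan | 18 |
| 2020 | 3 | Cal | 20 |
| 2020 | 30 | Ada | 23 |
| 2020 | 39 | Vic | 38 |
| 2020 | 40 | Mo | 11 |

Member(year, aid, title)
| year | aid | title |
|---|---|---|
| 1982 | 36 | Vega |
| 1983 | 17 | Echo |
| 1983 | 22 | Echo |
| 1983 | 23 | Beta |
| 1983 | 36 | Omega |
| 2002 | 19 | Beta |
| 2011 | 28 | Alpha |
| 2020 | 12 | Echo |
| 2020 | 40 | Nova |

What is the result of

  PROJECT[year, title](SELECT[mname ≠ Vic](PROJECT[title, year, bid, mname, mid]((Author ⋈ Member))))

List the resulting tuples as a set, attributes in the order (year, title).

{(1983, Beta), (1983, Echo), (1983, Omega), (2011, Alpha), (2020, Echo), (2020, Nova)}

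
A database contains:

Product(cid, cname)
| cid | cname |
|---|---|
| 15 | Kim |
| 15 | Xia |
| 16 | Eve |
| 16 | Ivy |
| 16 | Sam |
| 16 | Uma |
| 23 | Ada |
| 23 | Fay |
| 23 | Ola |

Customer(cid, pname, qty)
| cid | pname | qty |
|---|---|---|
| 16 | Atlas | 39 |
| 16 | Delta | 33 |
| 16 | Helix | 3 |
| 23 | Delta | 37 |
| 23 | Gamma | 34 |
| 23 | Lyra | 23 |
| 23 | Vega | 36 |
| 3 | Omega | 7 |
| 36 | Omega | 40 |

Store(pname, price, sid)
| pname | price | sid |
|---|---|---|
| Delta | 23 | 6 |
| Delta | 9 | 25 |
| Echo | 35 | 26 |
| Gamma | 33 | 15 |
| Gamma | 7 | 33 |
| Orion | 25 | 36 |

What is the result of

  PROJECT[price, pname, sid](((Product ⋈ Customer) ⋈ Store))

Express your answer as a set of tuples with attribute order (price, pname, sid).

Natural join on cid: {(16, Eve, Atlas, 39), (16, Eve, Delta, 33), (16, Eve, Helix, 3), (16, Ivy, Atlas, 39), (16, Ivy, Delta, 33), (16, Ivy, Helix, 3), (16, Sam, Atlas, 39), (16, Sam, Delta, 33), (16, Sam, Helix, 3), (16, Uma, Atlas, 39), (16, Uma, Delta, 33), (16, Uma, Helix, 3), (23, Ada, Delta, 37), (23, Ada, Gamma, 34), (23, Ada, Lyra, 23), (23, Ada, Vega, 36), (23, Fay, Delta, 37), (23, Fay, Gamma, 34), (23, Fay, Lyra, 23), (23, Fay, Vega, 36), (23, Ola, Delta, 37), (23, Ola, Gamma, 34), (23, Ola, Lyra, 23), (23, Ola, Vega, 36)}
Natural join on pname: {(16, Eve, Delta, 33, 23, 6), (16, Eve, Delta, 33, 9, 25), (16, Ivy, Delta, 33, 23, 6), (16, Ivy, Delta, 33, 9, 25), (16, Sam, Delta, 33, 23, 6), (16, Sam, Delta, 33, 9, 25), (16, Uma, Delta, 33, 23, 6), (16, Uma, Delta, 33, 9, 25), (23, Ada, Delta, 37, 23, 6), (23, Ada, Delta, 37, 9, 25), (23, Ada, Gamma, 34, 33, 15), (23, Ada, Gamma, 34, 7, 33), (23, Fay, Delta, 37, 23, 6), (23, Fay, Delta, 37, 9, 25), (23, Fay, Gamma, 34, 33, 15), (23, Fay, Gamma, 34, 7, 33), (23, Ola, Delta, 37, 23, 6), (23, Ola, Delta, 37, 9, 25), (23, Ola, Gamma, 34, 33, 15), (23, Ola, Gamma, 34, 7, 33)}
Projecting to price, pname, sid (16 duplicate(s) eliminated): {(23, Delta, 6), (33, Gamma, 15), (7, Gamma, 33), (9, Delta, 25)}

{(23, Delta, 6), (33, Gamma, 15), (7, Gamma, 33), (9, Delta, 25)}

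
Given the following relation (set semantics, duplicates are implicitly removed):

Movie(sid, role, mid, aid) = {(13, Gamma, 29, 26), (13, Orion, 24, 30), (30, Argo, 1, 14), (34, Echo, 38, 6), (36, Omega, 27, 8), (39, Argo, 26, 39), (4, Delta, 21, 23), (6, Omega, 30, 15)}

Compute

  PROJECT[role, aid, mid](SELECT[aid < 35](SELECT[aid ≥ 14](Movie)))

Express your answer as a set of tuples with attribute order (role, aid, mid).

σ[aid ≥ 14]: keep tuples satisfying aid ≥ 14 → {(13, Gamma, 29, 26), (13, Orion, 24, 30), (30, Argo, 1, 14), (39, Argo, 26, 39), (4, Delta, 21, 23), (6, Omega, 30, 15)}
σ[aid < 35]: keep tuples satisfying aid < 35 → {(13, Gamma, 29, 26), (13, Orion, 24, 30), (30, Argo, 1, 14), (4, Delta, 21, 23), (6, Omega, 30, 15)}
Projecting to role, aid, mid: {(Argo, 14, 1), (Delta, 23, 21), (Gamma, 26, 29), (Omega, 15, 30), (Orion, 30, 24)}

{(Argo, 14, 1), (Delta, 23, 21), (Gamma, 26, 29), (Omega, 15, 30), (Orion, 30, 24)}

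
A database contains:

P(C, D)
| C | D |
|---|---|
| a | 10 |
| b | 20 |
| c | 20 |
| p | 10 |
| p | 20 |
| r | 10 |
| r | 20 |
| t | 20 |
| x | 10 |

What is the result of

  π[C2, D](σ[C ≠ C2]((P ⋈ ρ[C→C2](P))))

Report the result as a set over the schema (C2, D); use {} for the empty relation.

{(a, 10), (b, 20), (c, 20), (p, 10), (p, 20), (r, 10), (r, 20), (t, 20), (x, 10)}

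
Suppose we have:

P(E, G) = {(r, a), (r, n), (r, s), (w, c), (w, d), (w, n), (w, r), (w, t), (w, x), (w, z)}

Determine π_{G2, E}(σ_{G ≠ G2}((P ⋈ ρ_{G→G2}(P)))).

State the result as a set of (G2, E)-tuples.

{(a, r), (c, w), (d, w), (n, r), (n, w), (r, w), (s, r), (t, w), (x, w), (z, w)}

ρ[G→G2]: schema becomes (E, G2); tuples unchanged.
Joining P and ρ_{G→G2}(P) on E yields {(r, a, a), (r, a, n), (r, a, s), (r, n, a), (r, n, n), (r, n, s), (r, s, a), (r, s, n), (r, s, s), (w, c, c), (w, c, d), (w, c, n), (w, c, r), (w, c, t), (w, c, x), (w, c, z), (w, d, c), (w, d, d), (w, d, n), (w, d, r), (w, d, t), (w, d, x), (w, d, z), (w, n, c), (w, n, d), (w, n, n), (w, n, r), (w, n, t), (w, n, x), (w, n, z), (w, r, c), (w, r, d), (w, r, n), (w, r, r), (w, r, t), (w, r, x), (w, r, z), (w, t, c), (w, t, d), (w, t, n), (w, t, r), (w, t, t), (w, t, x), (w, t, z), (w, x, c), (w, x, d), (w, x, n), (w, x, r), (w, x, t), (w, x, x), (w, x, z), (w, z, c), (w, z, d), (w, z, n), (w, z, r), (w, z, t), (w, z, x), (w, z, z)}.
Filtering on G ≠ G2 leaves {(r, a, n), (r, a, s), (r, n, a), (r, n, s), (r, s, a), (r, s, n), (w, c, d), (w, c, n), (w, c, r), (w, c, t), (w, c, x), (w, c, z), (w, d, c), (w, d, n), (w, d, r), (w, d, t), (w, d, x), (w, d, z), (w, n, c), (w, n, d), (w, n, r), (w, n, t), (w, n, x), (w, n, z), (w, r, c), (w, r, d), (w, r, n), (w, r, t), (w, r, x), (w, r, z), (w, t, c), (w, t, d), (w, t, n), (w, t, r), (w, t, x), (w, t, z), (w, x, c), (w, x, d), (w, x, n), (w, x, r), (w, x, t), (w, x, z), (w, z, c), (w, z, d), (w, z, n), (w, z, r), (w, z, t), (w, z, x)}.
Projecting to G2, E (38 duplicate(s) eliminated): {(a, r), (c, w), (d, w), (n, r), (n, w), (r, w), (s, r), (t, w), (x, w), (z, w)}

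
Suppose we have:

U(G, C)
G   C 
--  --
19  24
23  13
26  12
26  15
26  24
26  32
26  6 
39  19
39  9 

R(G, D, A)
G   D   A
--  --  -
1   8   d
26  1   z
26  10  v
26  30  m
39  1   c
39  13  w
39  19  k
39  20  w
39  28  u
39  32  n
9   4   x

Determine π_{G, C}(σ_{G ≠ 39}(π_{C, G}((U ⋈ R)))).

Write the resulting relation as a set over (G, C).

Joining U and R on G yields {(26, 12, 1, z), (26, 12, 10, v), (26, 12, 30, m), (26, 15, 1, z), (26, 15, 10, v), (26, 15, 30, m), (26, 24, 1, z), (26, 24, 10, v), (26, 24, 30, m), (26, 32, 1, z), (26, 32, 10, v), (26, 32, 30, m), (26, 6, 1, z), (26, 6, 10, v), (26, 6, 30, m), (39, 19, 1, c), (39, 19, 13, w), (39, 19, 19, k), (39, 19, 20, w), (39, 19, 28, u), (39, 19, 32, n), (39, 9, 1, c), (39, 9, 13, w), (39, 9, 19, k), (39, 9, 20, w), (39, 9, 28, u), (39, 9, 32, n)}.
Keep only column(s) C, G (20 duplicate(s) eliminated): {(12, 26), (15, 26), (19, 39), (24, 26), (32, 26), (6, 26), (9, 39)}
Selection G ≠ 39: {(12, 26), (15, 26), (24, 26), (32, 26), (6, 26)}
Keep only column(s) G, C: {(26, 12), (26, 15), (26, 24), (26, 32), (26, 6)}

{(26, 12), (26, 15), (26, 24), (26, 32), (26, 6)}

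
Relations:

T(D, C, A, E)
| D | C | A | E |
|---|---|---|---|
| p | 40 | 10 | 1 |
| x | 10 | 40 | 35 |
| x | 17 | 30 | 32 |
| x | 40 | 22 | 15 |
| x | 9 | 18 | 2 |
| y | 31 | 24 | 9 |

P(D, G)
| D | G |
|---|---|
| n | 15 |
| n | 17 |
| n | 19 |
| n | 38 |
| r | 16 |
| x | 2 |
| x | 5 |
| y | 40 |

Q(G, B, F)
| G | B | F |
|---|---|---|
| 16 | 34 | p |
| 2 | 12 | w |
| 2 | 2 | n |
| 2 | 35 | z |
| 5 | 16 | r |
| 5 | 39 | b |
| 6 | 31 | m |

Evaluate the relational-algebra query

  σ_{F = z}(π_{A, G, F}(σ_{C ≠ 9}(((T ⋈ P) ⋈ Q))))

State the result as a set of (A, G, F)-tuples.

Natural join on D: {(x, 10, 40, 35, 2), (x, 10, 40, 35, 5), (x, 17, 30, 32, 2), (x, 17, 30, 32, 5), (x, 40, 22, 15, 2), (x, 40, 22, 15, 5), (x, 9, 18, 2, 2), (x, 9, 18, 2, 5), (y, 31, 24, 9, 40)}
Natural join on G: {(x, 10, 40, 35, 2, 12, w), (x, 10, 40, 35, 2, 2, n), (x, 10, 40, 35, 2, 35, z), (x, 10, 40, 35, 5, 16, r), (x, 10, 40, 35, 5, 39, b), (x, 17, 30, 32, 2, 12, w), (x, 17, 30, 32, 2, 2, n), (x, 17, 30, 32, 2, 35, z), (x, 17, 30, 32, 5, 16, r), (x, 17, 30, 32, 5, 39, b), (x, 40, 22, 15, 2, 12, w), (x, 40, 22, 15, 2, 2, n), (x, 40, 22, 15, 2, 35, z), (x, 40, 22, 15, 5, 16, r), (x, 40, 22, 15, 5, 39, b), (x, 9, 18, 2, 2, 12, w), (x, 9, 18, 2, 2, 2, n), (x, 9, 18, 2, 2, 35, z), (x, 9, 18, 2, 5, 16, r), (x, 9, 18, 2, 5, 39, b)}
Selection C ≠ 9: {(x, 10, 40, 35, 2, 12, w), (x, 10, 40, 35, 2, 2, n), (x, 10, 40, 35, 2, 35, z), (x, 10, 40, 35, 5, 16, r), (x, 10, 40, 35, 5, 39, b), (x, 17, 30, 32, 2, 12, w), (x, 17, 30, 32, 2, 2, n), (x, 17, 30, 32, 2, 35, z), (x, 17, 30, 32, 5, 16, r), (x, 17, 30, 32, 5, 39, b), (x, 40, 22, 15, 2, 12, w), (x, 40, 22, 15, 2, 2, n), (x, 40, 22, 15, 2, 35, z), (x, 40, 22, 15, 5, 16, r), (x, 40, 22, 15, 5, 39, b)}
π_{A, G, F} gives {(22, 2, n), (22, 2, w), (22, 2, z), (22, 5, b), (22, 5, r), (30, 2, n), (30, 2, w), (30, 2, z), (30, 5, b), (30, 5, r), (40, 2, n), (40, 2, w), (40, 2, z), (40, 5, b), (40, 5, r)}.
Selection F = z: {(22, 2, z), (30, 2, z), (40, 2, z)}

{(22, 2, z), (30, 2, z), (40, 2, z)}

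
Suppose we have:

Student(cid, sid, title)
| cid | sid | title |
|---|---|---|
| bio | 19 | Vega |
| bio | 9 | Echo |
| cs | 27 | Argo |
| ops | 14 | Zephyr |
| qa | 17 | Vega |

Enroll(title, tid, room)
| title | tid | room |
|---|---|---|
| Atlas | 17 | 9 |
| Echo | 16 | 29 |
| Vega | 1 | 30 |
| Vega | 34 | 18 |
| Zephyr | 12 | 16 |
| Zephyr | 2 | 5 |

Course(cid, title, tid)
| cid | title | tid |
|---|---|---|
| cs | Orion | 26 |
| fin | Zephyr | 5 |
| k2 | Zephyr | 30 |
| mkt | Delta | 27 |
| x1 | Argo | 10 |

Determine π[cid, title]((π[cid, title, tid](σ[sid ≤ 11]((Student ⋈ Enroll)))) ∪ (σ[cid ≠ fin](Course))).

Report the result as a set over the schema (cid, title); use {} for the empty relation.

{(bio, Echo), (cs, Orion), (k2, Zephyr), (mkt, Delta), (x1, Argo)}

Joining Student and Enroll on title yields {(bio, 19, Vega, 1, 30), (bio, 19, Vega, 34, 18), (bio, 9, Echo, 16, 29), (ops, 14, Zephyr, 12, 16), (ops, 14, Zephyr, 2, 5), (qa, 17, Vega, 1, 30), (qa, 17, Vega, 34, 18)}.
σ[sid ≤ 11]: keep tuples satisfying sid ≤ 11 → {(bio, 9, Echo, 16, 29)}
π[cid, title, tid]: project onto (cid, title, tid) → {(bio, Echo, 16)}
σ[cid ≠ fin]: keep tuples satisfying cid ≠ fin → {(cs, Orion, 26), (k2, Zephyr, 30), (mkt, Delta, 27), (x1, Argo, 10)}
Taking the union: {(bio, Echo, 16), (cs, Orion, 26), (k2, Zephyr, 30), (mkt, Delta, 27), (x1, Argo, 10)}
π[cid, title]: project onto (cid, title) → {(bio, Echo), (cs, Orion), (k2, Zephyr), (mkt, Delta), (x1, Argo)}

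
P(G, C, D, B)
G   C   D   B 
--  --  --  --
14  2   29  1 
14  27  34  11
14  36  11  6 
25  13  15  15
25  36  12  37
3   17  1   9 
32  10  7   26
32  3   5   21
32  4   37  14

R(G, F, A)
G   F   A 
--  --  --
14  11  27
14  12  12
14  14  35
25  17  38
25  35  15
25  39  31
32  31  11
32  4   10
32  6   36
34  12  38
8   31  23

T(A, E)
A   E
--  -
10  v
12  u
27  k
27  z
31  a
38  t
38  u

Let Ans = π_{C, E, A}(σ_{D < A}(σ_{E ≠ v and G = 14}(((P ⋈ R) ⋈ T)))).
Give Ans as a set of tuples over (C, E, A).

{(36, k, 27), (36, u, 12), (36, z, 27)}

Natural join on G: {(14, 2, 29, 1, 11, 27), (14, 2, 29, 1, 12, 12), (14, 2, 29, 1, 14, 35), (14, 27, 34, 11, 11, 27), (14, 27, 34, 11, 12, 12), (14, 27, 34, 11, 14, 35), (14, 36, 11, 6, 11, 27), (14, 36, 11, 6, 12, 12), (14, 36, 11, 6, 14, 35), (25, 13, 15, 15, 17, 38), (25, 13, 15, 15, 35, 15), (25, 13, 15, 15, 39, 31), (25, 36, 12, 37, 17, 38), (25, 36, 12, 37, 35, 15), (25, 36, 12, 37, 39, 31), (32, 10, 7, 26, 31, 11), (32, 10, 7, 26, 4, 10), (32, 10, 7, 26, 6, 36), (32, 3, 5, 21, 31, 11), (32, 3, 5, 21, 4, 10), (32, 3, 5, 21, 6, 36), (32, 4, 37, 14, 31, 11), (32, 4, 37, 14, 4, 10), (32, 4, 37, 14, 6, 36)}
Natural join on A: {(14, 2, 29, 1, 11, 27, k), (14, 2, 29, 1, 11, 27, z), (14, 2, 29, 1, 12, 12, u), (14, 27, 34, 11, 11, 27, k), (14, 27, 34, 11, 11, 27, z), (14, 27, 34, 11, 12, 12, u), (14, 36, 11, 6, 11, 27, k), (14, 36, 11, 6, 11, 27, z), (14, 36, 11, 6, 12, 12, u), (25, 13, 15, 15, 17, 38, t), (25, 13, 15, 15, 17, 38, u), (25, 13, 15, 15, 39, 31, a), (25, 36, 12, 37, 17, 38, t), (25, 36, 12, 37, 17, 38, u), (25, 36, 12, 37, 39, 31, a), (32, 10, 7, 26, 4, 10, v), (32, 3, 5, 21, 4, 10, v), (32, 4, 37, 14, 4, 10, v)}
Apply σ_{E ≠ v and G = 14}; surviving tuples: {(14, 2, 29, 1, 11, 27, k), (14, 2, 29, 1, 11, 27, z), (14, 2, 29, 1, 12, 12, u), (14, 27, 34, 11, 11, 27, k), (14, 27, 34, 11, 11, 27, z), (14, 27, 34, 11, 12, 12, u), (14, 36, 11, 6, 11, 27, k), (14, 36, 11, 6, 11, 27, z), (14, 36, 11, 6, 12, 12, u)}
Apply σ_{D < A}; surviving tuples: {(14, 36, 11, 6, 11, 27, k), (14, 36, 11, 6, 11, 27, z), (14, 36, 11, 6, 12, 12, u)}
Keep only column(s) C, E, A: {(36, k, 27), (36, u, 12), (36, z, 27)}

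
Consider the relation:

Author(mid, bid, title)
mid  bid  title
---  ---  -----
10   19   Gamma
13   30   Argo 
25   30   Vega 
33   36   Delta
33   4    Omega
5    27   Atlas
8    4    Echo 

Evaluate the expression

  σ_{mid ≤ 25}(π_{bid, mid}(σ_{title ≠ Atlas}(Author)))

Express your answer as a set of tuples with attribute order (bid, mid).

Selection title ≠ Atlas: {(10, 19, Gamma), (13, 30, Argo), (25, 30, Vega), (33, 36, Delta), (33, 4, Omega), (8, 4, Echo)}
Projecting to bid, mid: {(19, 10), (30, 13), (30, 25), (36, 33), (4, 33), (4, 8)}
Selection mid ≤ 25: {(19, 10), (30, 13), (30, 25), (4, 8)}

{(19, 10), (30, 13), (30, 25), (4, 8)}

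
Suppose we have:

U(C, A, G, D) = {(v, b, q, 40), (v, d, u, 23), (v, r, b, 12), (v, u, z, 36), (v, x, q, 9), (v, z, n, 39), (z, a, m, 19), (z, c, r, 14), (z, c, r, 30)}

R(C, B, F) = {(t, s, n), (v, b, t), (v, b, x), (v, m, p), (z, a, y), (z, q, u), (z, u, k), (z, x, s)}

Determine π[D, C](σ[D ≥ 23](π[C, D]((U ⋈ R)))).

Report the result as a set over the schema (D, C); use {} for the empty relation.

Natural join on C: {(v, b, q, 40, b, t), (v, b, q, 40, b, x), (v, b, q, 40, m, p), (v, d, u, 23, b, t), (v, d, u, 23, b, x), (v, d, u, 23, m, p), (v, r, b, 12, b, t), (v, r, b, 12, b, x), (v, r, b, 12, m, p), (v, u, z, 36, b, t), (v, u, z, 36, b, x), (v, u, z, 36, m, p), (v, x, q, 9, b, t), (v, x, q, 9, b, x), (v, x, q, 9, m, p), (v, z, n, 39, b, t), (v, z, n, 39, b, x), (v, z, n, 39, m, p), (z, a, m, 19, a, y), (z, a, m, 19, q, u), (z, a, m, 19, u, k), (z, a, m, 19, x, s), (z, c, r, 14, a, y), (z, c, r, 14, q, u), (z, c, r, 14, u, k), (z, c, r, 14, x, s), (z, c, r, 30, a, y), (z, c, r, 30, q, u), (z, c, r, 30, u, k), (z, c, r, 30, x, s)}
Projecting to C, D (21 duplicate(s) eliminated): {(v, 12), (v, 23), (v, 36), (v, 39), (v, 40), (v, 9), (z, 14), (z, 19), (z, 30)}
Apply σ_{D ≥ 23}; surviving tuples: {(v, 23), (v, 36), (v, 39), (v, 40), (z, 30)}
Projecting to D, C: {(23, v), (30, z), (36, v), (39, v), (40, v)}

{(23, v), (30, z), (36, v), (39, v), (40, v)}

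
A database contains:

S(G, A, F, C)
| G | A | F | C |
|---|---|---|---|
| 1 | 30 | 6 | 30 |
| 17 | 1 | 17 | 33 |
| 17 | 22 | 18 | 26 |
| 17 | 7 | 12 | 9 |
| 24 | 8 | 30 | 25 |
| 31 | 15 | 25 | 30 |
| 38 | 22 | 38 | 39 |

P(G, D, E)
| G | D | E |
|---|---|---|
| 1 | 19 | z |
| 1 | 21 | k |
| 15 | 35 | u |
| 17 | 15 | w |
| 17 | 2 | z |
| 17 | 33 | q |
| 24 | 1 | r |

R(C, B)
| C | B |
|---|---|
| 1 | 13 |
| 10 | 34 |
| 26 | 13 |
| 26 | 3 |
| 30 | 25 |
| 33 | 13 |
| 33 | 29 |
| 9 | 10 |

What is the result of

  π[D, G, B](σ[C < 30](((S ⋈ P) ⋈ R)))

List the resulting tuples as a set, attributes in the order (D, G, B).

{(15, 17, 10), (15, 17, 13), (15, 17, 3), (2, 17, 10), (2, 17, 13), (2, 17, 3), (33, 17, 10), (33, 17, 13), (33, 17, 3)}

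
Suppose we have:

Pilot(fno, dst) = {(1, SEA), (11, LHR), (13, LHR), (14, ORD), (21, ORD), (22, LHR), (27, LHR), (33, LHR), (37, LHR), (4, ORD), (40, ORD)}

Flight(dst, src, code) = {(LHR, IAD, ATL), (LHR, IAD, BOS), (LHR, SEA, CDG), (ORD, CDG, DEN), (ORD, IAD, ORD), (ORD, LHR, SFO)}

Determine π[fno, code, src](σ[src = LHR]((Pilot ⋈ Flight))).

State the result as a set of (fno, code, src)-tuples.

{(14, SFO, LHR), (21, SFO, LHR), (4, SFO, LHR), (40, SFO, LHR)}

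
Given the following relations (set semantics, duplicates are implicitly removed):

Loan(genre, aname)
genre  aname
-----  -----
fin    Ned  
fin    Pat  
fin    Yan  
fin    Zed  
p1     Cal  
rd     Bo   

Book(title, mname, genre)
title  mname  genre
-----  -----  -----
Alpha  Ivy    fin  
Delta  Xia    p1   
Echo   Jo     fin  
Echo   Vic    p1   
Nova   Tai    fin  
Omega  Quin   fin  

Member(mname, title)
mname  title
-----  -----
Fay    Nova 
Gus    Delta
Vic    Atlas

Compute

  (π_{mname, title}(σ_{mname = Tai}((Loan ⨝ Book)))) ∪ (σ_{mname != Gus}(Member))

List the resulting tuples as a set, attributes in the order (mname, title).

Loan ⋈ Book (natural join on genre): {(fin, Ned, Alpha, Ivy), (fin, Ned, Echo, Jo), (fin, Ned, Nova, Tai), (fin, Ned, Omega, Quin), (fin, Pat, Alpha, Ivy), (fin, Pat, Echo, Jo), (fin, Pat, Nova, Tai), (fin, Pat, Omega, Quin), (fin, Yan, Alpha, Ivy), (fin, Yan, Echo, Jo), (fin, Yan, Nova, Tai), (fin, Yan, Omega, Quin), (fin, Zed, Alpha, Ivy), (fin, Zed, Echo, Jo), (fin, Zed, Nova, Tai), (fin, Zed, Omega, Quin), (p1, Cal, Delta, Xia), (p1, Cal, Echo, Vic)}
σ[mname = Tai]: keep tuples satisfying mname = Tai → {(fin, Ned, Nova, Tai), (fin, Pat, Nova, Tai), (fin, Yan, Nova, Tai), (fin, Zed, Nova, Tai)}
Keep only column(s) mname, title (3 duplicate(s) eliminated): {(Tai, Nova)}
σ[mname != Gus]: keep tuples satisfying mname != Gus → {(Fay, Nova), (Vic, Atlas)}
Union: {(Tai, Nova)} with {(Fay, Nova), (Vic, Atlas)} → {(Fay, Nova), (Tai, Nova), (Vic, Atlas)}

{(Fay, Nova), (Tai, Nova), (Vic, Atlas)}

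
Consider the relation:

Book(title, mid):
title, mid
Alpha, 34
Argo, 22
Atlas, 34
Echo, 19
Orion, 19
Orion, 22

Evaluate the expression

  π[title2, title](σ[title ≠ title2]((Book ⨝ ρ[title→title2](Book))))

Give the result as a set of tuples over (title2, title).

{(Alpha, Atlas), (Argo, Orion), (Atlas, Alpha), (Echo, Orion), (Orion, Argo), (Orion, Echo)}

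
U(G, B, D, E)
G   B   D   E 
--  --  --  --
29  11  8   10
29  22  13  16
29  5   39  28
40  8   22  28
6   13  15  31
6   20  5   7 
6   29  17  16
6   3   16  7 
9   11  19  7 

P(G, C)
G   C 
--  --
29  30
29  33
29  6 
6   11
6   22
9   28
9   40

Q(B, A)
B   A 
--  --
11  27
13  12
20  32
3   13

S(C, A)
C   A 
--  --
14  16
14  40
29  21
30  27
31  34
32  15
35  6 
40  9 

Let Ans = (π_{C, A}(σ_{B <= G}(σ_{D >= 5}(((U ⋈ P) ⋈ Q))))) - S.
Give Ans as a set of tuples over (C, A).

Joining U and P on G yields {(29, 11, 8, 10, 30), (29, 11, 8, 10, 33), (29, 11, 8, 10, 6), (29, 22, 13, 16, 30), (29, 22, 13, 16, 33), (29, 22, 13, 16, 6), (29, 5, 39, 28, 30), (29, 5, 39, 28, 33), (29, 5, 39, 28, 6), (6, 13, 15, 31, 11), (6, 13, 15, 31, 22), (6, 20, 5, 7, 11), (6, 20, 5, 7, 22), (6, 29, 17, 16, 11), (6, 29, 17, 16, 22), (6, 3, 16, 7, 11), (6, 3, 16, 7, 22), (9, 11, 19, 7, 28), (9, 11, 19, 7, 40)}.
Joining (U ⋈ P) and Q on B yields {(29, 11, 8, 10, 30, 27), (29, 11, 8, 10, 33, 27), (29, 11, 8, 10, 6, 27), (6, 13, 15, 31, 11, 12), (6, 13, 15, 31, 22, 12), (6, 20, 5, 7, 11, 32), (6, 20, 5, 7, 22, 32), (6, 3, 16, 7, 11, 13), (6, 3, 16, 7, 22, 13), (9, 11, 19, 7, 28, 27), (9, 11, 19, 7, 40, 27)}.
σ[D >= 5]: keep tuples satisfying D >= 5 → {(29, 11, 8, 10, 30, 27), (29, 11, 8, 10, 33, 27), (29, 11, 8, 10, 6, 27), (6, 13, 15, 31, 11, 12), (6, 13, 15, 31, 22, 12), (6, 20, 5, 7, 11, 32), (6, 20, 5, 7, 22, 32), (6, 3, 16, 7, 11, 13), (6, 3, 16, 7, 22, 13), (9, 11, 19, 7, 28, 27), (9, 11, 19, 7, 40, 27)}
σ[B <= G]: keep tuples satisfying B <= G → {(29, 11, 8, 10, 30, 27), (29, 11, 8, 10, 33, 27), (29, 11, 8, 10, 6, 27), (6, 3, 16, 7, 11, 13), (6, 3, 16, 7, 22, 13)}
Keep only column(s) C, A: {(11, 13), (22, 13), (30, 27), (33, 27), (6, 27)}
Taking the difference: {(11, 13), (22, 13), (33, 27), (6, 27)}

{(11, 13), (22, 13), (33, 27), (6, 27)}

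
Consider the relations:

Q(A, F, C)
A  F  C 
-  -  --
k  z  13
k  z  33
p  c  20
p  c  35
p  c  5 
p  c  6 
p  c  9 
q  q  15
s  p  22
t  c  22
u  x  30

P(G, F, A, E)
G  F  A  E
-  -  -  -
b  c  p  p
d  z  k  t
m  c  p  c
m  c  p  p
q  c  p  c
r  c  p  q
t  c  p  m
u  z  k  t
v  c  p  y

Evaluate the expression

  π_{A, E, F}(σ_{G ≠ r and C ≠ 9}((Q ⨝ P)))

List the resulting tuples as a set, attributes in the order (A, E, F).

Natural join on A, F: {(k, z, 13, d, t), (k, z, 13, u, t), (k, z, 33, d, t), (k, z, 33, u, t), (p, c, 20, b, p), (p, c, 20, m, c), (p, c, 20, m, p), (p, c, 20, q, c), (p, c, 20, r, q), (p, c, 20, t, m), (p, c, 20, v, y), (p, c, 35, b, p), (p, c, 35, m, c), (p, c, 35, m, p), (p, c, 35, q, c), (p, c, 35, r, q), (p, c, 35, t, m), (p, c, 35, v, y), (p, c, 5, b, p), (p, c, 5, m, c), (p, c, 5, m, p), (p, c, 5, q, c), (p, c, 5, r, q), (p, c, 5, t, m), (p, c, 5, v, y), (p, c, 6, b, p), (p, c, 6, m, c), (p, c, 6, m, p), (p, c, 6, q, c), (p, c, 6, r, q), (p, c, 6, t, m), (p, c, 6, v, y), (p, c, 9, b, p), (p, c, 9, m, c), (p, c, 9, m, p), (p, c, 9, q, c), (p, c, 9, r, q), (p, c, 9, t, m), (p, c, 9, v, y)}
σ[G ≠ r and C ≠ 9]: keep tuples satisfying G ≠ r and C ≠ 9 → {(k, z, 13, d, t), (k, z, 13, u, t), (k, z, 33, d, t), (k, z, 33, u, t), (p, c, 20, b, p), (p, c, 20, m, c), (p, c, 20, m, p), (p, c, 20, q, c), (p, c, 20, t, m), (p, c, 20, v, y), (p, c, 35, b, p), (p, c, 35, m, c), (p, c, 35, m, p), (p, c, 35, q, c), (p, c, 35, t, m), (p, c, 35, v, y), (p, c, 5, b, p), (p, c, 5, m, c), (p, c, 5, m, p), (p, c, 5, q, c), (p, c, 5, t, m), (p, c, 5, v, y), (p, c, 6, b, p), (p, c, 6, m, c), (p, c, 6, m, p), (p, c, 6, q, c), (p, c, 6, t, m), (p, c, 6, v, y)}
Keep only column(s) A, E, F (23 duplicate(s) eliminated): {(k, t, z), (p, c, c), (p, m, c), (p, p, c), (p, y, c)}

{(k, t, z), (p, c, c), (p, m, c), (p, p, c), (p, y, c)}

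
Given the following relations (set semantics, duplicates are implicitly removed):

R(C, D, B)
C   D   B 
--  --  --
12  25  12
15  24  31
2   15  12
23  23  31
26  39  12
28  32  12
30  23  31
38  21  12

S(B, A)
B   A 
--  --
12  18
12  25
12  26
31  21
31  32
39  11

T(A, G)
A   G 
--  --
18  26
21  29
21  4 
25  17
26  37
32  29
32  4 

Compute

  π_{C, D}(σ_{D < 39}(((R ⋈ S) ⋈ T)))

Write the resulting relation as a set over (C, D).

{(12, 25), (15, 24), (2, 15), (23, 23), (28, 32), (30, 23), (38, 21)}

Joining R and S on B yields {(12, 25, 12, 18), (12, 25, 12, 25), (12, 25, 12, 26), (15, 24, 31, 21), (15, 24, 31, 32), (2, 15, 12, 18), (2, 15, 12, 25), (2, 15, 12, 26), (23, 23, 31, 21), (23, 23, 31, 32), (26, 39, 12, 18), (26, 39, 12, 25), (26, 39, 12, 26), (28, 32, 12, 18), (28, 32, 12, 25), (28, 32, 12, 26), (30, 23, 31, 21), (30, 23, 31, 32), (38, 21, 12, 18), (38, 21, 12, 25), (38, 21, 12, 26)}.
Joining (R ⋈ S) and T on A yields {(12, 25, 12, 18, 26), (12, 25, 12, 25, 17), (12, 25, 12, 26, 37), (15, 24, 31, 21, 29), (15, 24, 31, 21, 4), (15, 24, 31, 32, 29), (15, 24, 31, 32, 4), (2, 15, 12, 18, 26), (2, 15, 12, 25, 17), (2, 15, 12, 26, 37), (23, 23, 31, 21, 29), (23, 23, 31, 21, 4), (23, 23, 31, 32, 29), (23, 23, 31, 32, 4), (26, 39, 12, 18, 26), (26, 39, 12, 25, 17), (26, 39, 12, 26, 37), (28, 32, 12, 18, 26), (28, 32, 12, 25, 17), (28, 32, 12, 26, 37), (30, 23, 31, 21, 29), (30, 23, 31, 21, 4), (30, 23, 31, 32, 29), (30, 23, 31, 32, 4), (38, 21, 12, 18, 26), (38, 21, 12, 25, 17), (38, 21, 12, 26, 37)}.
Selection D < 39: {(12, 25, 12, 18, 26), (12, 25, 12, 25, 17), (12, 25, 12, 26, 37), (15, 24, 31, 21, 29), (15, 24, 31, 21, 4), (15, 24, 31, 32, 29), (15, 24, 31, 32, 4), (2, 15, 12, 18, 26), (2, 15, 12, 25, 17), (2, 15, 12, 26, 37), (23, 23, 31, 21, 29), (23, 23, 31, 21, 4), (23, 23, 31, 32, 29), (23, 23, 31, 32, 4), (28, 32, 12, 18, 26), (28, 32, 12, 25, 17), (28, 32, 12, 26, 37), (30, 23, 31, 21, 29), (30, 23, 31, 21, 4), (30, 23, 31, 32, 29), (30, 23, 31, 32, 4), (38, 21, 12, 18, 26), (38, 21, 12, 25, 17), (38, 21, 12, 26, 37)}
π_{C, D} gives {(12, 25), (15, 24), (2, 15), (23, 23), (28, 32), (30, 23), (38, 21)} (17 duplicate(s) eliminated).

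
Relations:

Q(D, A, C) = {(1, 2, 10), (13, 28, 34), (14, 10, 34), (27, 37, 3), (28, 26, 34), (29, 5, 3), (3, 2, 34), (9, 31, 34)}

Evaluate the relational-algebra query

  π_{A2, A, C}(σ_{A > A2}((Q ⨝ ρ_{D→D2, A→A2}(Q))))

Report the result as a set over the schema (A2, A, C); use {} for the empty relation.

ρ[D→D2, A→A2]: schema becomes (D2, A2, C); tuples unchanged.
Q ⋈ ρ_{D→D2, A→A2}(Q) (natural join on C): {(1, 2, 10, 1, 2), (13, 28, 34, 13, 28), (13, 28, 34, 14, 10), (13, 28, 34, 28, 26), (13, 28, 34, 3, 2), (13, 28, 34, 9, 31), (14, 10, 34, 13, 28), (14, 10, 34, 14, 10), (14, 10, 34, 28, 26), (14, 10, 34, 3, 2), (14, 10, 34, 9, 31), (27, 37, 3, 27, 37), (27, 37, 3, 29, 5), (28, 26, 34, 13, 28), (28, 26, 34, 14, 10), (28, 26, 34, 28, 26), (28, 26, 34, 3, 2), (28, 26, 34, 9, 31), (29, 5, 3, 27, 37), (29, 5, 3, 29, 5), (3, 2, 34, 13, 28), (3, 2, 34, 14, 10), (3, 2, 34, 28, 26), (3, 2, 34, 3, 2), (3, 2, 34, 9, 31), (9, 31, 34, 13, 28), (9, 31, 34, 14, 10), (9, 31, 34, 28, 26), (9, 31, 34, 3, 2), (9, 31, 34, 9, 31)}
Filtering on A > A2 leaves {(13, 28, 34, 14, 10), (13, 28, 34, 28, 26), (13, 28, 34, 3, 2), (14, 10, 34, 3, 2), (27, 37, 3, 29, 5), (28, 26, 34, 14, 10), (28, 26, 34, 3, 2), (9, 31, 34, 13, 28), (9, 31, 34, 14, 10), (9, 31, 34, 28, 26), (9, 31, 34, 3, 2)}.
π_{A2, A, C} gives {(10, 26, 34), (10, 28, 34), (10, 31, 34), (2, 10, 34), (2, 26, 34), (2, 28, 34), (2, 31, 34), (26, 28, 34), (26, 31, 34), (28, 31, 34), (5, 37, 3)}.

{(10, 26, 34), (10, 28, 34), (10, 31, 34), (2, 10, 34), (2, 26, 34), (2, 28, 34), (2, 31, 34), (26, 28, 34), (26, 31, 34), (28, 31, 34), (5, 37, 3)}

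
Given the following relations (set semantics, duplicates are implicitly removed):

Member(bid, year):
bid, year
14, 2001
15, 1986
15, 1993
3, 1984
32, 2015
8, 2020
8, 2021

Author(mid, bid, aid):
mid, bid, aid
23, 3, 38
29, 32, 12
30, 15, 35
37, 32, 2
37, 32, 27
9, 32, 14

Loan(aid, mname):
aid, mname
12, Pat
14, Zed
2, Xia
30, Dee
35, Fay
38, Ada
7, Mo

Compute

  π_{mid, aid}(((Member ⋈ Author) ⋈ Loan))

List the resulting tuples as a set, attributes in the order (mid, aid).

{(23, 38), (29, 12), (30, 35), (37, 2), (9, 14)}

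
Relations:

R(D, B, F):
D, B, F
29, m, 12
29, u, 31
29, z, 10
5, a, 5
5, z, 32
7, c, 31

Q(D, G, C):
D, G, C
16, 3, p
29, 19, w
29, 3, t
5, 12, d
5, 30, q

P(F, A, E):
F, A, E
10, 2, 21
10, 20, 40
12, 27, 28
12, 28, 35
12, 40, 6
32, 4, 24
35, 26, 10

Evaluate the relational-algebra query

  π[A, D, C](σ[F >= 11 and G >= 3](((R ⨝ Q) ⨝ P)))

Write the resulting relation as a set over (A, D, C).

R ⋈ Q (natural join on D): {(29, m, 12, 19, w), (29, m, 12, 3, t), (29, u, 31, 19, w), (29, u, 31, 3, t), (29, z, 10, 19, w), (29, z, 10, 3, t), (5, a, 5, 12, d), (5, a, 5, 30, q), (5, z, 32, 12, d), (5, z, 32, 30, q)}
(R ⨝ Q) ⋈ P (natural join on F): {(29, m, 12, 19, w, 27, 28), (29, m, 12, 19, w, 28, 35), (29, m, 12, 19, w, 40, 6), (29, m, 12, 3, t, 27, 28), (29, m, 12, 3, t, 28, 35), (29, m, 12, 3, t, 40, 6), (29, z, 10, 19, w, 2, 21), (29, z, 10, 19, w, 20, 40), (29, z, 10, 3, t, 2, 21), (29, z, 10, 3, t, 20, 40), (5, z, 32, 12, d, 4, 24), (5, z, 32, 30, q, 4, 24)}
Apply σ_{F >= 11 and G >= 3}; surviving tuples: {(29, m, 12, 19, w, 27, 28), (29, m, 12, 19, w, 28, 35), (29, m, 12, 19, w, 40, 6), (29, m, 12, 3, t, 27, 28), (29, m, 12, 3, t, 28, 35), (29, m, 12, 3, t, 40, 6), (5, z, 32, 12, d, 4, 24), (5, z, 32, 30, q, 4, 24)}
Projecting to A, D, C: {(27, 29, t), (27, 29, w), (28, 29, t), (28, 29, w), (4, 5, d), (4, 5, q), (40, 29, t), (40, 29, w)}

{(27, 29, t), (27, 29, w), (28, 29, t), (28, 29, w), (4, 5, d), (4, 5, q), (40, 29, t), (40, 29, w)}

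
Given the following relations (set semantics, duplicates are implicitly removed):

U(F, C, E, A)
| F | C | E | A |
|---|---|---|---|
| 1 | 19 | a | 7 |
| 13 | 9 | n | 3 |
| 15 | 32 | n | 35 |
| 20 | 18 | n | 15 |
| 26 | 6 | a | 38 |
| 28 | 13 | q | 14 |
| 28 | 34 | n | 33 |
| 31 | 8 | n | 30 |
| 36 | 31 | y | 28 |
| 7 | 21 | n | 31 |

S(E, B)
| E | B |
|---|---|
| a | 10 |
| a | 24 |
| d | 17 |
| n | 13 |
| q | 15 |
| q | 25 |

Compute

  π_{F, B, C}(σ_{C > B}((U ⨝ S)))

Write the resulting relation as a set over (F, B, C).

Natural join on E: {(1, 19, a, 7, 10), (1, 19, a, 7, 24), (13, 9, n, 3, 13), (15, 32, n, 35, 13), (20, 18, n, 15, 13), (26, 6, a, 38, 10), (26, 6, a, 38, 24), (28, 13, q, 14, 15), (28, 13, q, 14, 25), (28, 34, n, 33, 13), (31, 8, n, 30, 13), (7, 21, n, 31, 13)}
Filtering on C > B leaves {(1, 19, a, 7, 10), (15, 32, n, 35, 13), (20, 18, n, 15, 13), (28, 34, n, 33, 13), (7, 21, n, 31, 13)}.
Keep only column(s) F, B, C: {(1, 10, 19), (15, 13, 32), (20, 13, 18), (28, 13, 34), (7, 13, 21)}

{(1, 10, 19), (15, 13, 32), (20, 13, 18), (28, 13, 34), (7, 13, 21)}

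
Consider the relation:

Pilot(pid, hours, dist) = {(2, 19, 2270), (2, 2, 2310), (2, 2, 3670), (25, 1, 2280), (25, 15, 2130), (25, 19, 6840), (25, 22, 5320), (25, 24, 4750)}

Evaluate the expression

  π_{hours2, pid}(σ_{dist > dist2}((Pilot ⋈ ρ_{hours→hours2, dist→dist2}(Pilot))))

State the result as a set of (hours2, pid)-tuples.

ρ[hours→hours2, dist→dist2]: schema becomes (pid, hours2, dist2); tuples unchanged.
Natural join on pid: {(2, 19, 2270, 19, 2270), (2, 19, 2270, 2, 2310), (2, 19, 2270, 2, 3670), (2, 2, 2310, 19, 2270), (2, 2, 2310, 2, 2310), (2, 2, 2310, 2, 3670), (2, 2, 3670, 19, 2270), (2, 2, 3670, 2, 2310), (2, 2, 3670, 2, 3670), (25, 1, 2280, 1, 2280), (25, 1, 2280, 15, 2130), (25, 1, 2280, 19, 6840), (25, 1, 2280, 22, 5320), (25, 1, 2280, 24, 4750), (25, 15, 2130, 1, 2280), (25, 15, 2130, 15, 2130), (25, 15, 2130, 19, 6840), (25, 15, 2130, 22, 5320), (25, 15, 2130, 24, 4750), (25, 19, 6840, 1, 2280), (25, 19, 6840, 15, 2130), (25, 19, 6840, 19, 6840), (25, 19, 6840, 22, 5320), (25, 19, 6840, 24, 4750), (25, 22, 5320, 1, 2280), (25, 22, 5320, 15, 2130), (25, 22, 5320, 19, 6840), (25, 22, 5320, 22, 5320), (25, 22, 5320, 24, 4750), (25, 24, 4750, 1, 2280), (25, 24, 4750, 15, 2130), (25, 24, 4750, 19, 6840), (25, 24, 4750, 22, 5320), (25, 24, 4750, 24, 4750)}
σ[dist > dist2]: keep tuples satisfying dist > dist2 → {(2, 2, 2310, 19, 2270), (2, 2, 3670, 19, 2270), (2, 2, 3670, 2, 2310), (25, 1, 2280, 15, 2130), (25, 19, 6840, 1, 2280), (25, 19, 6840, 15, 2130), (25, 19, 6840, 22, 5320), (25, 19, 6840, 24, 4750), (25, 22, 5320, 1, 2280), (25, 22, 5320, 15, 2130), (25, 22, 5320, 24, 4750), (25, 24, 4750, 1, 2280), (25, 24, 4750, 15, 2130)}
Projecting to hours2, pid (7 duplicate(s) eliminated): {(1, 25), (15, 25), (19, 2), (2, 2), (22, 25), (24, 25)}

{(1, 25), (15, 25), (19, 2), (2, 2), (22, 25), (24, 25)}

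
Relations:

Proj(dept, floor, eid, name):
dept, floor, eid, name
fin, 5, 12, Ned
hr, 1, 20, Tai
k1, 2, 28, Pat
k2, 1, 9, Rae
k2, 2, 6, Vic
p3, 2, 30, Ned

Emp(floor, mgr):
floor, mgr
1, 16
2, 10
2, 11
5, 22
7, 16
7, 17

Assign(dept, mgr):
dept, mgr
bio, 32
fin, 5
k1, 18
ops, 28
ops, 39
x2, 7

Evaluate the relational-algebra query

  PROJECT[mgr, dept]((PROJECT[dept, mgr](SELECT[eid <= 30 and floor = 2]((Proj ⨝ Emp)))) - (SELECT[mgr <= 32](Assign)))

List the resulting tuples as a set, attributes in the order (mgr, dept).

Joining Proj and Emp on floor yields {(fin, 5, 12, Ned, 22), (hr, 1, 20, Tai, 16), (k1, 2, 28, Pat, 10), (k1, 2, 28, Pat, 11), (k2, 1, 9, Rae, 16), (k2, 2, 6, Vic, 10), (k2, 2, 6, Vic, 11), (p3, 2, 30, Ned, 10), (p3, 2, 30, Ned, 11)}.
σ[eid <= 30 and floor = 2]: keep tuples satisfying eid <= 30 and floor = 2 → {(k1, 2, 28, Pat, 10), (k1, 2, 28, Pat, 11), (k2, 2, 6, Vic, 10), (k2, 2, 6, Vic, 11), (p3, 2, 30, Ned, 10), (p3, 2, 30, Ned, 11)}
Projecting to dept, mgr: {(k1, 10), (k1, 11), (k2, 10), (k2, 11), (p3, 10), (p3, 11)}
σ[mgr <= 32]: keep tuples satisfying mgr <= 32 → {(bio, 32), (fin, 5), (k1, 18), (ops, 28), (x2, 7)}
Set difference of the two operands is {(k1, 10), (k1, 11), (k2, 10), (k2, 11), (p3, 10), (p3, 11)}.
Projecting to mgr, dept: {(10, k1), (10, k2), (10, p3), (11, k1), (11, k2), (11, p3)}

{(10, k1), (10, k2), (10, p3), (11, k1), (11, k2), (11, p3)}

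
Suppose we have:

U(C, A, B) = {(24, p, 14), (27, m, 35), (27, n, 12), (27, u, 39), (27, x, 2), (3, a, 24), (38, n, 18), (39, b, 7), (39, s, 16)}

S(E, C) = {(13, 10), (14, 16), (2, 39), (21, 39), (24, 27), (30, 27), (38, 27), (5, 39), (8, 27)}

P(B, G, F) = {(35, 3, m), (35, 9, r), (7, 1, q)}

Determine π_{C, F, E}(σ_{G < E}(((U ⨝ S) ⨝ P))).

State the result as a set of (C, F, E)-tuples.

{(27, m, 24), (27, m, 30), (27, m, 38), (27, m, 8), (27, r, 24), (27, r, 30), (27, r, 38), (39, q, 2), (39, q, 21), (39, q, 5)}

Joining U and S on C yields {(27, m, 35, 24), (27, m, 35, 30), (27, m, 35, 38), (27, m, 35, 8), (27, n, 12, 24), (27, n, 12, 30), (27, n, 12, 38), (27, n, 12, 8), (27, u, 39, 24), (27, u, 39, 30), (27, u, 39, 38), (27, u, 39, 8), (27, x, 2, 24), (27, x, 2, 30), (27, x, 2, 38), (27, x, 2, 8), (39, b, 7, 2), (39, b, 7, 21), (39, b, 7, 5), (39, s, 16, 2), (39, s, 16, 21), (39, s, 16, 5)}.
Joining (U ⨝ S) and P on B yields {(27, m, 35, 24, 3, m), (27, m, 35, 24, 9, r), (27, m, 35, 30, 3, m), (27, m, 35, 30, 9, r), (27, m, 35, 38, 3, m), (27, m, 35, 38, 9, r), (27, m, 35, 8, 3, m), (27, m, 35, 8, 9, r), (39, b, 7, 2, 1, q), (39, b, 7, 21, 1, q), (39, b, 7, 5, 1, q)}.
σ[G < E]: keep tuples satisfying G < E → {(27, m, 35, 24, 3, m), (27, m, 35, 24, 9, r), (27, m, 35, 30, 3, m), (27, m, 35, 30, 9, r), (27, m, 35, 38, 3, m), (27, m, 35, 38, 9, r), (27, m, 35, 8, 3, m), (39, b, 7, 2, 1, q), (39, b, 7, 21, 1, q), (39, b, 7, 5, 1, q)}
Keep only column(s) C, F, E: {(27, m, 24), (27, m, 30), (27, m, 38), (27, m, 8), (27, r, 24), (27, r, 30), (27, r, 38), (39, q, 2), (39, q, 21), (39, q, 5)}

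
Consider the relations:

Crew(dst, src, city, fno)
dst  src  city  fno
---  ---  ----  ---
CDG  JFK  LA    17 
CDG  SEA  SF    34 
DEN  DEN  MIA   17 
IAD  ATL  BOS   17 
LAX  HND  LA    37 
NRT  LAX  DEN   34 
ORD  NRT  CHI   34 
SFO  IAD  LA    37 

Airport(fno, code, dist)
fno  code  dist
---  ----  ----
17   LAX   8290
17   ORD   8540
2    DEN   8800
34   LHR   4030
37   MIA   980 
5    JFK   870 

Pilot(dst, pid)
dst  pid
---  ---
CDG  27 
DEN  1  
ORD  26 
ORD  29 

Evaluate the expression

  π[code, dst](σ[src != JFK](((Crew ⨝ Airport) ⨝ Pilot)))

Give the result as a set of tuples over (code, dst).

Natural join on fno: {(CDG, JFK, LA, 17, LAX, 8290), (CDG, JFK, LA, 17, ORD, 8540), (CDG, SEA, SF, 34, LHR, 4030), (DEN, DEN, MIA, 17, LAX, 8290), (DEN, DEN, MIA, 17, ORD, 8540), (IAD, ATL, BOS, 17, LAX, 8290), (IAD, ATL, BOS, 17, ORD, 8540), (LAX, HND, LA, 37, MIA, 980), (NRT, LAX, DEN, 34, LHR, 4030), (ORD, NRT, CHI, 34, LHR, 4030), (SFO, IAD, LA, 37, MIA, 980)}
Natural join on dst: {(CDG, JFK, LA, 17, LAX, 8290, 27), (CDG, JFK, LA, 17, ORD, 8540, 27), (CDG, SEA, SF, 34, LHR, 4030, 27), (DEN, DEN, MIA, 17, LAX, 8290, 1), (DEN, DEN, MIA, 17, ORD, 8540, 1), (ORD, NRT, CHI, 34, LHR, 4030, 26), (ORD, NRT, CHI, 34, LHR, 4030, 29)}
Apply σ_{src != JFK}; surviving tuples: {(CDG, SEA, SF, 34, LHR, 4030, 27), (DEN, DEN, MIA, 17, LAX, 8290, 1), (DEN, DEN, MIA, 17, ORD, 8540, 1), (ORD, NRT, CHI, 34, LHR, 4030, 26), (ORD, NRT, CHI, 34, LHR, 4030, 29)}
π_{code, dst} gives {(LAX, DEN), (LHR, CDG), (LHR, ORD), (ORD, DEN)} (1 duplicate(s) eliminated).

{(LAX, DEN), (LHR, CDG), (LHR, ORD), (ORD, DEN)}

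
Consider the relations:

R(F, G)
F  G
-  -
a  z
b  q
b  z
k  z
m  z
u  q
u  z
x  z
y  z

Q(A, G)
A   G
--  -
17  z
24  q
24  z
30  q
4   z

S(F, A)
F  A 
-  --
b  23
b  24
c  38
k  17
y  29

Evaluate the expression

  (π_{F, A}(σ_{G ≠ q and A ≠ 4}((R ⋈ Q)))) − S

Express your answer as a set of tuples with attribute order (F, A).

{(a, 17), (a, 24), (b, 17), (k, 24), (m, 17), (m, 24), (u, 17), (u, 24), (x, 17), (x, 24), (y, 17), (y, 24)}

R ⋈ Q (natural join on G): {(a, z, 17), (a, z, 24), (a, z, 4), (b, q, 24), (b, q, 30), (b, z, 17), (b, z, 24), (b, z, 4), (k, z, 17), (k, z, 24), (k, z, 4), (m, z, 17), (m, z, 24), (m, z, 4), (u, q, 24), (u, q, 30), (u, z, 17), (u, z, 24), (u, z, 4), (x, z, 17), (x, z, 24), (x, z, 4), (y, z, 17), (y, z, 24), (y, z, 4)}
Selection G ≠ q and A ≠ 4: {(a, z, 17), (a, z, 24), (b, z, 17), (b, z, 24), (k, z, 17), (k, z, 24), (m, z, 17), (m, z, 24), (u, z, 17), (u, z, 24), (x, z, 17), (x, z, 24), (y, z, 17), (y, z, 24)}
π[F, A]: project onto (F, A) → {(a, 17), (a, 24), (b, 17), (b, 24), (k, 17), (k, 24), (m, 17), (m, 24), (u, 17), (u, 24), (x, 17), (x, 24), (y, 17), (y, 24)}
Difference: {(a, 17), (a, 24), (b, 17), (b, 24), (k, 17), (k, 24), (m, 17), (m, 24), (u, 17), (u, 24), (x, 17), (x, 24), (y, 17), (y, 24)} with {(b, 23), (b, 24), (c, 38), (k, 17), (y, 29)} → {(a, 17), (a, 24), (b, 17), (k, 24), (m, 17), (m, 24), (u, 17), (u, 24), (x, 17), (x, 24), (y, 17), (y, 24)}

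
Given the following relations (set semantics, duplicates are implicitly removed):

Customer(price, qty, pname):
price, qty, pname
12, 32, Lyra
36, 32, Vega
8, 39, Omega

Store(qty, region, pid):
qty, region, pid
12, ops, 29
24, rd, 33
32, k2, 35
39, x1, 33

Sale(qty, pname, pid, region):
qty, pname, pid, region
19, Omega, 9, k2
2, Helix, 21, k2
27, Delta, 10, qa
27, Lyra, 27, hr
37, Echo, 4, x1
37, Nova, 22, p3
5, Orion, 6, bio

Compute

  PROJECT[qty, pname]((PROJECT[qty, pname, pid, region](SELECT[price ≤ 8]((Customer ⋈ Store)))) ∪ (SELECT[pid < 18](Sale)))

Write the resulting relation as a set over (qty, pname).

Joining Customer and Store on qty yields {(12, 32, Lyra, k2, 35), (36, 32, Vega, k2, 35), (8, 39, Omega, x1, 33)}.
Apply σ_{price ≤ 8}; surviving tuples: {(8, 39, Omega, x1, 33)}
Keep only column(s) qty, pname, pid, region: {(39, Omega, 33, x1)}
Apply σ_{pid < 18}; surviving tuples: {(19, Omega, 9, k2), (27, Delta, 10, qa), (37, Echo, 4, x1), (5, Orion, 6, bio)}
Taking the union: {(19, Omega, 9, k2), (27, Delta, 10, qa), (37, Echo, 4, x1), (39, Omega, 33, x1), (5, Orion, 6, bio)}
Keep only column(s) qty, pname: {(19, Omega), (27, Delta), (37, Echo), (39, Omega), (5, Orion)}

{(19, Omega), (27, Delta), (37, Echo), (39, Omega), (5, Orion)}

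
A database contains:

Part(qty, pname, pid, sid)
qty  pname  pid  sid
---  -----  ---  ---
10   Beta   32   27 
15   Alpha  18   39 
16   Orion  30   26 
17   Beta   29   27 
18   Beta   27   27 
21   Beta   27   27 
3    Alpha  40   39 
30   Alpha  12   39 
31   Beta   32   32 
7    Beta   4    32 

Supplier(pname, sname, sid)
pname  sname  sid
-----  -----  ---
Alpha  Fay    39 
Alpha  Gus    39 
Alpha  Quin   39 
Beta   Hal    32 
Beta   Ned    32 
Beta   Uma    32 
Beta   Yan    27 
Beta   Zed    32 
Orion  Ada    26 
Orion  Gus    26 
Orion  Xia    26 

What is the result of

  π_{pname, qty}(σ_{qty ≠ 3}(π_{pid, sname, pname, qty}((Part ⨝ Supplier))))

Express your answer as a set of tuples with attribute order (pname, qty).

Part ⋈ Supplier (natural join on pname, sid): {(10, Beta, 32, 27, Yan), (15, Alpha, 18, 39, Fay), (15, Alpha, 18, 39, Gus), (15, Alpha, 18, 39, Quin), (16, Orion, 30, 26, Ada), (16, Orion, 30, 26, Gus), (16, Orion, 30, 26, Xia), (17, Beta, 29, 27, Yan), (18, Beta, 27, 27, Yan), (21, Beta, 27, 27, Yan), (3, Alpha, 40, 39, Fay), (3, Alpha, 40, 39, Gus), (3, Alpha, 40, 39, Quin), (30, Alpha, 12, 39, Fay), (30, Alpha, 12, 39, Gus), (30, Alpha, 12, 39, Quin), (31, Beta, 32, 32, Hal), (31, Beta, 32, 32, Ned), (31, Beta, 32, 32, Uma), (31, Beta, 32, 32, Zed), (7, Beta, 4, 32, Hal), (7, Beta, 4, 32, Ned), (7, Beta, 4, 32, Uma), (7, Beta, 4, 32, Zed)}
Projecting to pid, sname, pname, qty: {(12, Fay, Alpha, 30), (12, Gus, Alpha, 30), (12, Quin, Alpha, 30), (18, Fay, Alpha, 15), (18, Gus, Alpha, 15), (18, Quin, Alpha, 15), (27, Yan, Beta, 18), (27, Yan, Beta, 21), (29, Yan, Beta, 17), (30, Ada, Orion, 16), (30, Gus, Orion, 16), (30, Xia, Orion, 16), (32, Hal, Beta, 31), (32, Ned, Beta, 31), (32, Uma, Beta, 31), (32, Yan, Beta, 10), (32, Zed, Beta, 31), (4, Hal, Beta, 7), (4, Ned, Beta, 7), (4, Uma, Beta, 7), (4, Zed, Beta, 7), (40, Fay, Alpha, 3), (40, Gus, Alpha, 3), (40, Quin, Alpha, 3)}
σ[qty ≠ 3]: keep tuples satisfying qty ≠ 3 → {(12, Fay, Alpha, 30), (12, Gus, Alpha, 30), (12, Quin, Alpha, 30), (18, Fay, Alpha, 15), (18, Gus, Alpha, 15), (18, Quin, Alpha, 15), (27, Yan, Beta, 18), (27, Yan, Beta, 21), (29, Yan, Beta, 17), (30, Ada, Orion, 16), (30, Gus, Orion, 16), (30, Xia, Orion, 16), (32, Hal, Beta, 31), (32, Ned, Beta, 31), (32, Uma, Beta, 31), (32, Yan, Beta, 10), (32, Zed, Beta, 31), (4, Hal, Beta, 7), (4, Ned, Beta, 7), (4, Uma, Beta, 7), (4, Zed, Beta, 7)}
Projecting to pname, qty (12 duplicate(s) eliminated): {(Alpha, 15), (Alpha, 30), (Beta, 10), (Beta, 17), (Beta, 18), (Beta, 21), (Beta, 31), (Beta, 7), (Orion, 16)}

{(Alpha, 15), (Alpha, 30), (Beta, 10), (Beta, 17), (Beta, 18), (Beta, 21), (Beta, 31), (Beta, 7), (Orion, 16)}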